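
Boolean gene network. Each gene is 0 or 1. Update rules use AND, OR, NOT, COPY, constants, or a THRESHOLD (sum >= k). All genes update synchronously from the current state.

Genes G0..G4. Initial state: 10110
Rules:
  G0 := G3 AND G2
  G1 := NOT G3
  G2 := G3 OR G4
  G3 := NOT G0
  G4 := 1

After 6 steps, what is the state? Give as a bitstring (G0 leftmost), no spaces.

Step 1: G0=G3&G2=1&1=1 G1=NOT G3=NOT 1=0 G2=G3|G4=1|0=1 G3=NOT G0=NOT 1=0 G4=1(const) -> 10101
Step 2: G0=G3&G2=0&1=0 G1=NOT G3=NOT 0=1 G2=G3|G4=0|1=1 G3=NOT G0=NOT 1=0 G4=1(const) -> 01101
Step 3: G0=G3&G2=0&1=0 G1=NOT G3=NOT 0=1 G2=G3|G4=0|1=1 G3=NOT G0=NOT 0=1 G4=1(const) -> 01111
Step 4: G0=G3&G2=1&1=1 G1=NOT G3=NOT 1=0 G2=G3|G4=1|1=1 G3=NOT G0=NOT 0=1 G4=1(const) -> 10111
Step 5: G0=G3&G2=1&1=1 G1=NOT G3=NOT 1=0 G2=G3|G4=1|1=1 G3=NOT G0=NOT 1=0 G4=1(const) -> 10101
Step 6: G0=G3&G2=0&1=0 G1=NOT G3=NOT 0=1 G2=G3|G4=0|1=1 G3=NOT G0=NOT 1=0 G4=1(const) -> 01101

01101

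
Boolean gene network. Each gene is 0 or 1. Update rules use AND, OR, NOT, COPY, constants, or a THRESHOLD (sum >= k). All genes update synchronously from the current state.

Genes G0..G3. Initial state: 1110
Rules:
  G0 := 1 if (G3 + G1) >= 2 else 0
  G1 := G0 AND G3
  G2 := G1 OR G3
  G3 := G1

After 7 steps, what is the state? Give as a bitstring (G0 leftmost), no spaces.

Step 1: G0=(0+1>=2)=0 G1=G0&G3=1&0=0 G2=G1|G3=1|0=1 G3=G1=1 -> 0011
Step 2: G0=(1+0>=2)=0 G1=G0&G3=0&1=0 G2=G1|G3=0|1=1 G3=G1=0 -> 0010
Step 3: G0=(0+0>=2)=0 G1=G0&G3=0&0=0 G2=G1|G3=0|0=0 G3=G1=0 -> 0000
Step 4: G0=(0+0>=2)=0 G1=G0&G3=0&0=0 G2=G1|G3=0|0=0 G3=G1=0 -> 0000
Step 5: G0=(0+0>=2)=0 G1=G0&G3=0&0=0 G2=G1|G3=0|0=0 G3=G1=0 -> 0000
Step 6: G0=(0+0>=2)=0 G1=G0&G3=0&0=0 G2=G1|G3=0|0=0 G3=G1=0 -> 0000
Step 7: G0=(0+0>=2)=0 G1=G0&G3=0&0=0 G2=G1|G3=0|0=0 G3=G1=0 -> 0000

0000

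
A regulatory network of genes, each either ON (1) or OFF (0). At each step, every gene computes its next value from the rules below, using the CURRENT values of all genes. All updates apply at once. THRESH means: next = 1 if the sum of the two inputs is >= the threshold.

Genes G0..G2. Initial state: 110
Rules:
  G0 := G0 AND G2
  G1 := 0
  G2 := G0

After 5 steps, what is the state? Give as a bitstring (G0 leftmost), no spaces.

Step 1: G0=G0&G2=1&0=0 G1=0(const) G2=G0=1 -> 001
Step 2: G0=G0&G2=0&1=0 G1=0(const) G2=G0=0 -> 000
Step 3: G0=G0&G2=0&0=0 G1=0(const) G2=G0=0 -> 000
Step 4: G0=G0&G2=0&0=0 G1=0(const) G2=G0=0 -> 000
Step 5: G0=G0&G2=0&0=0 G1=0(const) G2=G0=0 -> 000

000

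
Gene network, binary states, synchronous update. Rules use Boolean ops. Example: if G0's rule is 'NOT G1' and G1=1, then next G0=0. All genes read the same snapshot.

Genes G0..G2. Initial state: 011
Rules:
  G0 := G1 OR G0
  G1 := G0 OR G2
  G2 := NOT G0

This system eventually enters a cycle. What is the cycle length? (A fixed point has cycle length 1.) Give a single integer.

Answer: 1

Derivation:
Step 0: 011
Step 1: G0=G1|G0=1|0=1 G1=G0|G2=0|1=1 G2=NOT G0=NOT 0=1 -> 111
Step 2: G0=G1|G0=1|1=1 G1=G0|G2=1|1=1 G2=NOT G0=NOT 1=0 -> 110
Step 3: G0=G1|G0=1|1=1 G1=G0|G2=1|0=1 G2=NOT G0=NOT 1=0 -> 110
State from step 3 equals state from step 2 -> cycle length 1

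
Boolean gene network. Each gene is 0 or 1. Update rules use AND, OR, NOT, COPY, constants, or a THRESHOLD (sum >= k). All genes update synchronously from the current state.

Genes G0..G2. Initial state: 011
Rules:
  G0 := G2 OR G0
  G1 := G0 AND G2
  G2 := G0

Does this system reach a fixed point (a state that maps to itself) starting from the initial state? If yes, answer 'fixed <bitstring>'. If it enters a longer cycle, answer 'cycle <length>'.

Step 0: 011
Step 1: G0=G2|G0=1|0=1 G1=G0&G2=0&1=0 G2=G0=0 -> 100
Step 2: G0=G2|G0=0|1=1 G1=G0&G2=1&0=0 G2=G0=1 -> 101
Step 3: G0=G2|G0=1|1=1 G1=G0&G2=1&1=1 G2=G0=1 -> 111
Step 4: G0=G2|G0=1|1=1 G1=G0&G2=1&1=1 G2=G0=1 -> 111
Fixed point reached at step 3: 111

Answer: fixed 111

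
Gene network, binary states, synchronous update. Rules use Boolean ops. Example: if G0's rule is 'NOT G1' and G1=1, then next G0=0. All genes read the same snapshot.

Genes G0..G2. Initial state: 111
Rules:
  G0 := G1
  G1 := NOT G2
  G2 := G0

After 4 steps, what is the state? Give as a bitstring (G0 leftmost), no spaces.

Step 1: G0=G1=1 G1=NOT G2=NOT 1=0 G2=G0=1 -> 101
Step 2: G0=G1=0 G1=NOT G2=NOT 1=0 G2=G0=1 -> 001
Step 3: G0=G1=0 G1=NOT G2=NOT 1=0 G2=G0=0 -> 000
Step 4: G0=G1=0 G1=NOT G2=NOT 0=1 G2=G0=0 -> 010

010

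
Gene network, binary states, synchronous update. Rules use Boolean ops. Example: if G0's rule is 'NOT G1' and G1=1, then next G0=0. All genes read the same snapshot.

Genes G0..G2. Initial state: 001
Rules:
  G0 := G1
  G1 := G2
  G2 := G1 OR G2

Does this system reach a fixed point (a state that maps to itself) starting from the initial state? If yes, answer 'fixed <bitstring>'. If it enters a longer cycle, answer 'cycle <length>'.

Answer: fixed 111

Derivation:
Step 0: 001
Step 1: G0=G1=0 G1=G2=1 G2=G1|G2=0|1=1 -> 011
Step 2: G0=G1=1 G1=G2=1 G2=G1|G2=1|1=1 -> 111
Step 3: G0=G1=1 G1=G2=1 G2=G1|G2=1|1=1 -> 111
Fixed point reached at step 2: 111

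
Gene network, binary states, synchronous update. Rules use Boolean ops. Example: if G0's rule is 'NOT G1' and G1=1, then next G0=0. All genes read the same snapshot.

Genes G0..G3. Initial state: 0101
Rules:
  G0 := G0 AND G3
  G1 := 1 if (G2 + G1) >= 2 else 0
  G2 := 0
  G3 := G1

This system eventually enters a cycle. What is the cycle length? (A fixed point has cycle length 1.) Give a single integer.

Answer: 1

Derivation:
Step 0: 0101
Step 1: G0=G0&G3=0&1=0 G1=(0+1>=2)=0 G2=0(const) G3=G1=1 -> 0001
Step 2: G0=G0&G3=0&1=0 G1=(0+0>=2)=0 G2=0(const) G3=G1=0 -> 0000
Step 3: G0=G0&G3=0&0=0 G1=(0+0>=2)=0 G2=0(const) G3=G1=0 -> 0000
State from step 3 equals state from step 2 -> cycle length 1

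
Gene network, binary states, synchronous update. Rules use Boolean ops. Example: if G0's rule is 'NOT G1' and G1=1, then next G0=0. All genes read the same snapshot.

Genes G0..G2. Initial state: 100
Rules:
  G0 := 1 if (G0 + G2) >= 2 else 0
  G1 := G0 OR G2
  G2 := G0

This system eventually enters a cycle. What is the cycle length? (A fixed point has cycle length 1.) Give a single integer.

Step 0: 100
Step 1: G0=(1+0>=2)=0 G1=G0|G2=1|0=1 G2=G0=1 -> 011
Step 2: G0=(0+1>=2)=0 G1=G0|G2=0|1=1 G2=G0=0 -> 010
Step 3: G0=(0+0>=2)=0 G1=G0|G2=0|0=0 G2=G0=0 -> 000
Step 4: G0=(0+0>=2)=0 G1=G0|G2=0|0=0 G2=G0=0 -> 000
State from step 4 equals state from step 3 -> cycle length 1

Answer: 1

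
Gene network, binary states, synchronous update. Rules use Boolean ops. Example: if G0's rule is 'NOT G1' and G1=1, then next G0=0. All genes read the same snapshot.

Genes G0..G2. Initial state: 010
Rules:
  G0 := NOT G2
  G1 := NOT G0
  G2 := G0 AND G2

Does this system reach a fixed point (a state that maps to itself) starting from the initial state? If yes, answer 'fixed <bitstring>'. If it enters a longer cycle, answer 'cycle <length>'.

Step 0: 010
Step 1: G0=NOT G2=NOT 0=1 G1=NOT G0=NOT 0=1 G2=G0&G2=0&0=0 -> 110
Step 2: G0=NOT G2=NOT 0=1 G1=NOT G0=NOT 1=0 G2=G0&G2=1&0=0 -> 100
Step 3: G0=NOT G2=NOT 0=1 G1=NOT G0=NOT 1=0 G2=G0&G2=1&0=0 -> 100
Fixed point reached at step 2: 100

Answer: fixed 100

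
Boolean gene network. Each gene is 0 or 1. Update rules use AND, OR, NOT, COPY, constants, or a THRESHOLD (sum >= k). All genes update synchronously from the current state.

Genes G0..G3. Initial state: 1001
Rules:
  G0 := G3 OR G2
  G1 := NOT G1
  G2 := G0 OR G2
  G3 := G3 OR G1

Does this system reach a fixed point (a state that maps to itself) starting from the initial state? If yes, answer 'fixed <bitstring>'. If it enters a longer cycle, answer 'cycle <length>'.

Answer: cycle 2

Derivation:
Step 0: 1001
Step 1: G0=G3|G2=1|0=1 G1=NOT G1=NOT 0=1 G2=G0|G2=1|0=1 G3=G3|G1=1|0=1 -> 1111
Step 2: G0=G3|G2=1|1=1 G1=NOT G1=NOT 1=0 G2=G0|G2=1|1=1 G3=G3|G1=1|1=1 -> 1011
Step 3: G0=G3|G2=1|1=1 G1=NOT G1=NOT 0=1 G2=G0|G2=1|1=1 G3=G3|G1=1|0=1 -> 1111
Cycle of length 2 starting at step 1 -> no fixed point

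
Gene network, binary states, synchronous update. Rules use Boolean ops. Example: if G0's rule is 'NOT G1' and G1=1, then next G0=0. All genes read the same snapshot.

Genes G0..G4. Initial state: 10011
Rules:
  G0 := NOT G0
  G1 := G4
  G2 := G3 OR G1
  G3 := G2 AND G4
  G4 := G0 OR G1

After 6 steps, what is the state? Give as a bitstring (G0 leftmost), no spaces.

Step 1: G0=NOT G0=NOT 1=0 G1=G4=1 G2=G3|G1=1|0=1 G3=G2&G4=0&1=0 G4=G0|G1=1|0=1 -> 01101
Step 2: G0=NOT G0=NOT 0=1 G1=G4=1 G2=G3|G1=0|1=1 G3=G2&G4=1&1=1 G4=G0|G1=0|1=1 -> 11111
Step 3: G0=NOT G0=NOT 1=0 G1=G4=1 G2=G3|G1=1|1=1 G3=G2&G4=1&1=1 G4=G0|G1=1|1=1 -> 01111
Step 4: G0=NOT G0=NOT 0=1 G1=G4=1 G2=G3|G1=1|1=1 G3=G2&G4=1&1=1 G4=G0|G1=0|1=1 -> 11111
Step 5: G0=NOT G0=NOT 1=0 G1=G4=1 G2=G3|G1=1|1=1 G3=G2&G4=1&1=1 G4=G0|G1=1|1=1 -> 01111
Step 6: G0=NOT G0=NOT 0=1 G1=G4=1 G2=G3|G1=1|1=1 G3=G2&G4=1&1=1 G4=G0|G1=0|1=1 -> 11111

11111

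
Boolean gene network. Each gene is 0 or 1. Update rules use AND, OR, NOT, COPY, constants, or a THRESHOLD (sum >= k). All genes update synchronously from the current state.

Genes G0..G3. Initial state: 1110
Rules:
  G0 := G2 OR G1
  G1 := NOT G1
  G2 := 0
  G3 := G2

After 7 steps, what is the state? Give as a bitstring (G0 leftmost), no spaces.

Step 1: G0=G2|G1=1|1=1 G1=NOT G1=NOT 1=0 G2=0(const) G3=G2=1 -> 1001
Step 2: G0=G2|G1=0|0=0 G1=NOT G1=NOT 0=1 G2=0(const) G3=G2=0 -> 0100
Step 3: G0=G2|G1=0|1=1 G1=NOT G1=NOT 1=0 G2=0(const) G3=G2=0 -> 1000
Step 4: G0=G2|G1=0|0=0 G1=NOT G1=NOT 0=1 G2=0(const) G3=G2=0 -> 0100
Step 5: G0=G2|G1=0|1=1 G1=NOT G1=NOT 1=0 G2=0(const) G3=G2=0 -> 1000
Step 6: G0=G2|G1=0|0=0 G1=NOT G1=NOT 0=1 G2=0(const) G3=G2=0 -> 0100
Step 7: G0=G2|G1=0|1=1 G1=NOT G1=NOT 1=0 G2=0(const) G3=G2=0 -> 1000

1000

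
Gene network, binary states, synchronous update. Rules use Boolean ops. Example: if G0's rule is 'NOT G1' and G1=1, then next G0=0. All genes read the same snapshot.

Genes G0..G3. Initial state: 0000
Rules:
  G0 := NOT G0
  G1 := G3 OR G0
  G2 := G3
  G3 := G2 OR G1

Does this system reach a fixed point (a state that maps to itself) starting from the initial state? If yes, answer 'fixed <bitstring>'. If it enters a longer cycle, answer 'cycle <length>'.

Step 0: 0000
Step 1: G0=NOT G0=NOT 0=1 G1=G3|G0=0|0=0 G2=G3=0 G3=G2|G1=0|0=0 -> 1000
Step 2: G0=NOT G0=NOT 1=0 G1=G3|G0=0|1=1 G2=G3=0 G3=G2|G1=0|0=0 -> 0100
Step 3: G0=NOT G0=NOT 0=1 G1=G3|G0=0|0=0 G2=G3=0 G3=G2|G1=0|1=1 -> 1001
Step 4: G0=NOT G0=NOT 1=0 G1=G3|G0=1|1=1 G2=G3=1 G3=G2|G1=0|0=0 -> 0110
Step 5: G0=NOT G0=NOT 0=1 G1=G3|G0=0|0=0 G2=G3=0 G3=G2|G1=1|1=1 -> 1001
Cycle of length 2 starting at step 3 -> no fixed point

Answer: cycle 2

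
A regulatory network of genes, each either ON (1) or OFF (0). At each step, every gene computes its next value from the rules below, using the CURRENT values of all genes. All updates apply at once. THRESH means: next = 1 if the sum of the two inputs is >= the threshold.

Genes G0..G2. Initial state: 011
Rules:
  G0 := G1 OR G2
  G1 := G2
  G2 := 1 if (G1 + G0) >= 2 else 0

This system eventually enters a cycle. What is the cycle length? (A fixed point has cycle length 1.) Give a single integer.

Step 0: 011
Step 1: G0=G1|G2=1|1=1 G1=G2=1 G2=(1+0>=2)=0 -> 110
Step 2: G0=G1|G2=1|0=1 G1=G2=0 G2=(1+1>=2)=1 -> 101
Step 3: G0=G1|G2=0|1=1 G1=G2=1 G2=(0+1>=2)=0 -> 110
State from step 3 equals state from step 1 -> cycle length 2

Answer: 2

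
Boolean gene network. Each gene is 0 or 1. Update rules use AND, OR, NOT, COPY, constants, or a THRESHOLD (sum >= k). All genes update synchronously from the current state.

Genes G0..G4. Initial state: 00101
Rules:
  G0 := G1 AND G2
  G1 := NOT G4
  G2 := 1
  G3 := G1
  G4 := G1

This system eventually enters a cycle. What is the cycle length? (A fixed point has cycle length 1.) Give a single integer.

Step 0: 00101
Step 1: G0=G1&G2=0&1=0 G1=NOT G4=NOT 1=0 G2=1(const) G3=G1=0 G4=G1=0 -> 00100
Step 2: G0=G1&G2=0&1=0 G1=NOT G4=NOT 0=1 G2=1(const) G3=G1=0 G4=G1=0 -> 01100
Step 3: G0=G1&G2=1&1=1 G1=NOT G4=NOT 0=1 G2=1(const) G3=G1=1 G4=G1=1 -> 11111
Step 4: G0=G1&G2=1&1=1 G1=NOT G4=NOT 1=0 G2=1(const) G3=G1=1 G4=G1=1 -> 10111
Step 5: G0=G1&G2=0&1=0 G1=NOT G4=NOT 1=0 G2=1(const) G3=G1=0 G4=G1=0 -> 00100
State from step 5 equals state from step 1 -> cycle length 4

Answer: 4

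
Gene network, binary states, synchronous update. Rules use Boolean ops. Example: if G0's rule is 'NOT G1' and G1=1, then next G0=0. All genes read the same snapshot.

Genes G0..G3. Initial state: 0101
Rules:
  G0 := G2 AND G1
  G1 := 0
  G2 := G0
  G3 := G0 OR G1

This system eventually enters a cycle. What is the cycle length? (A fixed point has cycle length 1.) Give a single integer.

Step 0: 0101
Step 1: G0=G2&G1=0&1=0 G1=0(const) G2=G0=0 G3=G0|G1=0|1=1 -> 0001
Step 2: G0=G2&G1=0&0=0 G1=0(const) G2=G0=0 G3=G0|G1=0|0=0 -> 0000
Step 3: G0=G2&G1=0&0=0 G1=0(const) G2=G0=0 G3=G0|G1=0|0=0 -> 0000
State from step 3 equals state from step 2 -> cycle length 1

Answer: 1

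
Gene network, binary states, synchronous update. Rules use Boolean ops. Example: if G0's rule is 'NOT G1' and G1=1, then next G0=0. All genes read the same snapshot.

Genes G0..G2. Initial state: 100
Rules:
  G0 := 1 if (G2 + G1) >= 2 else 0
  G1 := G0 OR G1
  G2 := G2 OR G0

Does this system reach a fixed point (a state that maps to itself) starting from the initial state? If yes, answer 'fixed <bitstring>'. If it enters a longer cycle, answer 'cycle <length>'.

Answer: fixed 111

Derivation:
Step 0: 100
Step 1: G0=(0+0>=2)=0 G1=G0|G1=1|0=1 G2=G2|G0=0|1=1 -> 011
Step 2: G0=(1+1>=2)=1 G1=G0|G1=0|1=1 G2=G2|G0=1|0=1 -> 111
Step 3: G0=(1+1>=2)=1 G1=G0|G1=1|1=1 G2=G2|G0=1|1=1 -> 111
Fixed point reached at step 2: 111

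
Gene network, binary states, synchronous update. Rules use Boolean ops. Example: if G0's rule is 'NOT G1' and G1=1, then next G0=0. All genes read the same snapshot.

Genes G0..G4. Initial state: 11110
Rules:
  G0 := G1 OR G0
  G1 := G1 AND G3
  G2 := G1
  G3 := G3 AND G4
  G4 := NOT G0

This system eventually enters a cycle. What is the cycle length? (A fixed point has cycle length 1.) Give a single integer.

Step 0: 11110
Step 1: G0=G1|G0=1|1=1 G1=G1&G3=1&1=1 G2=G1=1 G3=G3&G4=1&0=0 G4=NOT G0=NOT 1=0 -> 11100
Step 2: G0=G1|G0=1|1=1 G1=G1&G3=1&0=0 G2=G1=1 G3=G3&G4=0&0=0 G4=NOT G0=NOT 1=0 -> 10100
Step 3: G0=G1|G0=0|1=1 G1=G1&G3=0&0=0 G2=G1=0 G3=G3&G4=0&0=0 G4=NOT G0=NOT 1=0 -> 10000
Step 4: G0=G1|G0=0|1=1 G1=G1&G3=0&0=0 G2=G1=0 G3=G3&G4=0&0=0 G4=NOT G0=NOT 1=0 -> 10000
State from step 4 equals state from step 3 -> cycle length 1

Answer: 1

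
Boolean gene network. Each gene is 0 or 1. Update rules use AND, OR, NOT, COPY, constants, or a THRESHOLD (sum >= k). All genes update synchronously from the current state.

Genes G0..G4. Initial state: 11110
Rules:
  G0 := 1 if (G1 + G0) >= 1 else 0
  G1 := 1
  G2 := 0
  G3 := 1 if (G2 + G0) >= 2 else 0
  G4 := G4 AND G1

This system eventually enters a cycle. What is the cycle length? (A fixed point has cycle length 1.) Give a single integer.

Answer: 1

Derivation:
Step 0: 11110
Step 1: G0=(1+1>=1)=1 G1=1(const) G2=0(const) G3=(1+1>=2)=1 G4=G4&G1=0&1=0 -> 11010
Step 2: G0=(1+1>=1)=1 G1=1(const) G2=0(const) G3=(0+1>=2)=0 G4=G4&G1=0&1=0 -> 11000
Step 3: G0=(1+1>=1)=1 G1=1(const) G2=0(const) G3=(0+1>=2)=0 G4=G4&G1=0&1=0 -> 11000
State from step 3 equals state from step 2 -> cycle length 1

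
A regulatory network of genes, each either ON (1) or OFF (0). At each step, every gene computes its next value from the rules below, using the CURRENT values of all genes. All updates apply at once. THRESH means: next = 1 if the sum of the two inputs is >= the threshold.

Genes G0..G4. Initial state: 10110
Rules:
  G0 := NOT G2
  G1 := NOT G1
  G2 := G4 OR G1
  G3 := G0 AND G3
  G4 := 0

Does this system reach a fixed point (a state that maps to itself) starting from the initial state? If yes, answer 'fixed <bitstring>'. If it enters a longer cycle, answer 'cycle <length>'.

Step 0: 10110
Step 1: G0=NOT G2=NOT 1=0 G1=NOT G1=NOT 0=1 G2=G4|G1=0|0=0 G3=G0&G3=1&1=1 G4=0(const) -> 01010
Step 2: G0=NOT G2=NOT 0=1 G1=NOT G1=NOT 1=0 G2=G4|G1=0|1=1 G3=G0&G3=0&1=0 G4=0(const) -> 10100
Step 3: G0=NOT G2=NOT 1=0 G1=NOT G1=NOT 0=1 G2=G4|G1=0|0=0 G3=G0&G3=1&0=0 G4=0(const) -> 01000
Step 4: G0=NOT G2=NOT 0=1 G1=NOT G1=NOT 1=0 G2=G4|G1=0|1=1 G3=G0&G3=0&0=0 G4=0(const) -> 10100
Cycle of length 2 starting at step 2 -> no fixed point

Answer: cycle 2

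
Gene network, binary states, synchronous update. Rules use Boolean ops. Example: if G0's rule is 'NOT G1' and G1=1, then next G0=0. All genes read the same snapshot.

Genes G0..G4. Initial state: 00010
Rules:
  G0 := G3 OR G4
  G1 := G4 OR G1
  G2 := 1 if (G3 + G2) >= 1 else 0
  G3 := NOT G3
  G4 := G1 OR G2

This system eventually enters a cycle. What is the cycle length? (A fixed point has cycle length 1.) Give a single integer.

Answer: 2

Derivation:
Step 0: 00010
Step 1: G0=G3|G4=1|0=1 G1=G4|G1=0|0=0 G2=(1+0>=1)=1 G3=NOT G3=NOT 1=0 G4=G1|G2=0|0=0 -> 10100
Step 2: G0=G3|G4=0|0=0 G1=G4|G1=0|0=0 G2=(0+1>=1)=1 G3=NOT G3=NOT 0=1 G4=G1|G2=0|1=1 -> 00111
Step 3: G0=G3|G4=1|1=1 G1=G4|G1=1|0=1 G2=(1+1>=1)=1 G3=NOT G3=NOT 1=0 G4=G1|G2=0|1=1 -> 11101
Step 4: G0=G3|G4=0|1=1 G1=G4|G1=1|1=1 G2=(0+1>=1)=1 G3=NOT G3=NOT 0=1 G4=G1|G2=1|1=1 -> 11111
Step 5: G0=G3|G4=1|1=1 G1=G4|G1=1|1=1 G2=(1+1>=1)=1 G3=NOT G3=NOT 1=0 G4=G1|G2=1|1=1 -> 11101
State from step 5 equals state from step 3 -> cycle length 2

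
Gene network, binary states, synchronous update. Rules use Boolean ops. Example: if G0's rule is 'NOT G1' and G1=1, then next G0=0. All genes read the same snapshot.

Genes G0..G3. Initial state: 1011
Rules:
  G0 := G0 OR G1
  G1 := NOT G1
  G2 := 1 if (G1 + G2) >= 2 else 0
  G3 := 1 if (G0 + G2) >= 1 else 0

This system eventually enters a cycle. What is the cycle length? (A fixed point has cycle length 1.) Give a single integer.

Answer: 2

Derivation:
Step 0: 1011
Step 1: G0=G0|G1=1|0=1 G1=NOT G1=NOT 0=1 G2=(0+1>=2)=0 G3=(1+1>=1)=1 -> 1101
Step 2: G0=G0|G1=1|1=1 G1=NOT G1=NOT 1=0 G2=(1+0>=2)=0 G3=(1+0>=1)=1 -> 1001
Step 3: G0=G0|G1=1|0=1 G1=NOT G1=NOT 0=1 G2=(0+0>=2)=0 G3=(1+0>=1)=1 -> 1101
State from step 3 equals state from step 1 -> cycle length 2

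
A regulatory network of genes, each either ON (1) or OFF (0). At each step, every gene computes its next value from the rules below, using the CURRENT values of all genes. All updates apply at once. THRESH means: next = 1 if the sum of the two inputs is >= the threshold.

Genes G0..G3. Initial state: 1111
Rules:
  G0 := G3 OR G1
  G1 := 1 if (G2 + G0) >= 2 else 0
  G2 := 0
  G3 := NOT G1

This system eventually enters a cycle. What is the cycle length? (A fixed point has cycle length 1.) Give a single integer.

Step 0: 1111
Step 1: G0=G3|G1=1|1=1 G1=(1+1>=2)=1 G2=0(const) G3=NOT G1=NOT 1=0 -> 1100
Step 2: G0=G3|G1=0|1=1 G1=(0+1>=2)=0 G2=0(const) G3=NOT G1=NOT 1=0 -> 1000
Step 3: G0=G3|G1=0|0=0 G1=(0+1>=2)=0 G2=0(const) G3=NOT G1=NOT 0=1 -> 0001
Step 4: G0=G3|G1=1|0=1 G1=(0+0>=2)=0 G2=0(const) G3=NOT G1=NOT 0=1 -> 1001
Step 5: G0=G3|G1=1|0=1 G1=(0+1>=2)=0 G2=0(const) G3=NOT G1=NOT 0=1 -> 1001
State from step 5 equals state from step 4 -> cycle length 1

Answer: 1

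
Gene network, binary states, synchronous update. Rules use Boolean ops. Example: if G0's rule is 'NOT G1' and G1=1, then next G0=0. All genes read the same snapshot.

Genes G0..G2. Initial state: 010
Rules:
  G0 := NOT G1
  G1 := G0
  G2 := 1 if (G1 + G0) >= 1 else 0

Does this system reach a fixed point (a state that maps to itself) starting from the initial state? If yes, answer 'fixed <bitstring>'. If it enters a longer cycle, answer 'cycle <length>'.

Step 0: 010
Step 1: G0=NOT G1=NOT 1=0 G1=G0=0 G2=(1+0>=1)=1 -> 001
Step 2: G0=NOT G1=NOT 0=1 G1=G0=0 G2=(0+0>=1)=0 -> 100
Step 3: G0=NOT G1=NOT 0=1 G1=G0=1 G2=(0+1>=1)=1 -> 111
Step 4: G0=NOT G1=NOT 1=0 G1=G0=1 G2=(1+1>=1)=1 -> 011
Step 5: G0=NOT G1=NOT 1=0 G1=G0=0 G2=(1+0>=1)=1 -> 001
Cycle of length 4 starting at step 1 -> no fixed point

Answer: cycle 4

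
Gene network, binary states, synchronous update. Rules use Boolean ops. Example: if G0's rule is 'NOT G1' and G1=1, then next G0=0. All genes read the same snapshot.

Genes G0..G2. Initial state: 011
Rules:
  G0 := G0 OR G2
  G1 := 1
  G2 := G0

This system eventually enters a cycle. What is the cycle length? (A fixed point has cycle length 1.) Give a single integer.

Answer: 1

Derivation:
Step 0: 011
Step 1: G0=G0|G2=0|1=1 G1=1(const) G2=G0=0 -> 110
Step 2: G0=G0|G2=1|0=1 G1=1(const) G2=G0=1 -> 111
Step 3: G0=G0|G2=1|1=1 G1=1(const) G2=G0=1 -> 111
State from step 3 equals state from step 2 -> cycle length 1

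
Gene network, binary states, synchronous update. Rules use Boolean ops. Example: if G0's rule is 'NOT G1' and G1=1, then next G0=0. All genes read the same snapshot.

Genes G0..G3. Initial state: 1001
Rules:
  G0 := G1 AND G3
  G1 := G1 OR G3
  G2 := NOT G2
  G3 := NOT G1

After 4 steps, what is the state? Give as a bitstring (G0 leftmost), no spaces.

Step 1: G0=G1&G3=0&1=0 G1=G1|G3=0|1=1 G2=NOT G2=NOT 0=1 G3=NOT G1=NOT 0=1 -> 0111
Step 2: G0=G1&G3=1&1=1 G1=G1|G3=1|1=1 G2=NOT G2=NOT 1=0 G3=NOT G1=NOT 1=0 -> 1100
Step 3: G0=G1&G3=1&0=0 G1=G1|G3=1|0=1 G2=NOT G2=NOT 0=1 G3=NOT G1=NOT 1=0 -> 0110
Step 4: G0=G1&G3=1&0=0 G1=G1|G3=1|0=1 G2=NOT G2=NOT 1=0 G3=NOT G1=NOT 1=0 -> 0100

0100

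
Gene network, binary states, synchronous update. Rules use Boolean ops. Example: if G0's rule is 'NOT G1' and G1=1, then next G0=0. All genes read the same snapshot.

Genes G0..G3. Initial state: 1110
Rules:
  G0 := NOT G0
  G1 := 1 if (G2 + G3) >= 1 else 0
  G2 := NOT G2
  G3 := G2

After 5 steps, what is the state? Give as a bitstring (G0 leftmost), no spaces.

Step 1: G0=NOT G0=NOT 1=0 G1=(1+0>=1)=1 G2=NOT G2=NOT 1=0 G3=G2=1 -> 0101
Step 2: G0=NOT G0=NOT 0=1 G1=(0+1>=1)=1 G2=NOT G2=NOT 0=1 G3=G2=0 -> 1110
Step 3: G0=NOT G0=NOT 1=0 G1=(1+0>=1)=1 G2=NOT G2=NOT 1=0 G3=G2=1 -> 0101
Step 4: G0=NOT G0=NOT 0=1 G1=(0+1>=1)=1 G2=NOT G2=NOT 0=1 G3=G2=0 -> 1110
Step 5: G0=NOT G0=NOT 1=0 G1=(1+0>=1)=1 G2=NOT G2=NOT 1=0 G3=G2=1 -> 0101

0101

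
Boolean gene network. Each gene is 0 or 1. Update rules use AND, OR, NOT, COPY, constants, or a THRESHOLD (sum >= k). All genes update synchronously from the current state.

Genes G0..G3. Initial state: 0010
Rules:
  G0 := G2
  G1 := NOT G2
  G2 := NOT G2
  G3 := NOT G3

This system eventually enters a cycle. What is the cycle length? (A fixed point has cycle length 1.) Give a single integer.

Answer: 2

Derivation:
Step 0: 0010
Step 1: G0=G2=1 G1=NOT G2=NOT 1=0 G2=NOT G2=NOT 1=0 G3=NOT G3=NOT 0=1 -> 1001
Step 2: G0=G2=0 G1=NOT G2=NOT 0=1 G2=NOT G2=NOT 0=1 G3=NOT G3=NOT 1=0 -> 0110
Step 3: G0=G2=1 G1=NOT G2=NOT 1=0 G2=NOT G2=NOT 1=0 G3=NOT G3=NOT 0=1 -> 1001
State from step 3 equals state from step 1 -> cycle length 2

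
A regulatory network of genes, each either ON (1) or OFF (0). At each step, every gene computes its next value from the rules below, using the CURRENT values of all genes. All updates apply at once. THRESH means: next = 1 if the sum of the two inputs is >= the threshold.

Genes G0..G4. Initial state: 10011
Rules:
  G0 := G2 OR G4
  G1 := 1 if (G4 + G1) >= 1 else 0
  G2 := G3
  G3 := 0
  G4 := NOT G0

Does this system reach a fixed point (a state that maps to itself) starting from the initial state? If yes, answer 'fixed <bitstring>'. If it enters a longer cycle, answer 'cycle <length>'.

Step 0: 10011
Step 1: G0=G2|G4=0|1=1 G1=(1+0>=1)=1 G2=G3=1 G3=0(const) G4=NOT G0=NOT 1=0 -> 11100
Step 2: G0=G2|G4=1|0=1 G1=(0+1>=1)=1 G2=G3=0 G3=0(const) G4=NOT G0=NOT 1=0 -> 11000
Step 3: G0=G2|G4=0|0=0 G1=(0+1>=1)=1 G2=G3=0 G3=0(const) G4=NOT G0=NOT 1=0 -> 01000
Step 4: G0=G2|G4=0|0=0 G1=(0+1>=1)=1 G2=G3=0 G3=0(const) G4=NOT G0=NOT 0=1 -> 01001
Step 5: G0=G2|G4=0|1=1 G1=(1+1>=1)=1 G2=G3=0 G3=0(const) G4=NOT G0=NOT 0=1 -> 11001
Step 6: G0=G2|G4=0|1=1 G1=(1+1>=1)=1 G2=G3=0 G3=0(const) G4=NOT G0=NOT 1=0 -> 11000
Cycle of length 4 starting at step 2 -> no fixed point

Answer: cycle 4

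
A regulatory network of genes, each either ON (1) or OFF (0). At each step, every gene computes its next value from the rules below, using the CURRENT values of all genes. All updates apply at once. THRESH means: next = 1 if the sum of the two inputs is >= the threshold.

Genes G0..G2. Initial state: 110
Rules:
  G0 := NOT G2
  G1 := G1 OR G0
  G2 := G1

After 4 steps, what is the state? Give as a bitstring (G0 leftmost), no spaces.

Step 1: G0=NOT G2=NOT 0=1 G1=G1|G0=1|1=1 G2=G1=1 -> 111
Step 2: G0=NOT G2=NOT 1=0 G1=G1|G0=1|1=1 G2=G1=1 -> 011
Step 3: G0=NOT G2=NOT 1=0 G1=G1|G0=1|0=1 G2=G1=1 -> 011
Step 4: G0=NOT G2=NOT 1=0 G1=G1|G0=1|0=1 G2=G1=1 -> 011

011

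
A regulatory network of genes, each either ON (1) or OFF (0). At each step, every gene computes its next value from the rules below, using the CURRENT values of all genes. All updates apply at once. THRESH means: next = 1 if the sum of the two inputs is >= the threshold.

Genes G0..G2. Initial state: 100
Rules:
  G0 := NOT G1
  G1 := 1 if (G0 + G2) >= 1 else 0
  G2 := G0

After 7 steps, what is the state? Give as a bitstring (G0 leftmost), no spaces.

Step 1: G0=NOT G1=NOT 0=1 G1=(1+0>=1)=1 G2=G0=1 -> 111
Step 2: G0=NOT G1=NOT 1=0 G1=(1+1>=1)=1 G2=G0=1 -> 011
Step 3: G0=NOT G1=NOT 1=0 G1=(0+1>=1)=1 G2=G0=0 -> 010
Step 4: G0=NOT G1=NOT 1=0 G1=(0+0>=1)=0 G2=G0=0 -> 000
Step 5: G0=NOT G1=NOT 0=1 G1=(0+0>=1)=0 G2=G0=0 -> 100
Step 6: G0=NOT G1=NOT 0=1 G1=(1+0>=1)=1 G2=G0=1 -> 111
Step 7: G0=NOT G1=NOT 1=0 G1=(1+1>=1)=1 G2=G0=1 -> 011

011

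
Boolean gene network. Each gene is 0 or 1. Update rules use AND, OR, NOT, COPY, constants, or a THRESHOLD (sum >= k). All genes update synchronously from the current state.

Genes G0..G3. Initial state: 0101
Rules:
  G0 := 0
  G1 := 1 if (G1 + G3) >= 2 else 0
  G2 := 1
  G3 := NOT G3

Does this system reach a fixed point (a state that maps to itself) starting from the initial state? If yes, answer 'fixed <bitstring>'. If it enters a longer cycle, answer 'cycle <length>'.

Answer: cycle 2

Derivation:
Step 0: 0101
Step 1: G0=0(const) G1=(1+1>=2)=1 G2=1(const) G3=NOT G3=NOT 1=0 -> 0110
Step 2: G0=0(const) G1=(1+0>=2)=0 G2=1(const) G3=NOT G3=NOT 0=1 -> 0011
Step 3: G0=0(const) G1=(0+1>=2)=0 G2=1(const) G3=NOT G3=NOT 1=0 -> 0010
Step 4: G0=0(const) G1=(0+0>=2)=0 G2=1(const) G3=NOT G3=NOT 0=1 -> 0011
Cycle of length 2 starting at step 2 -> no fixed point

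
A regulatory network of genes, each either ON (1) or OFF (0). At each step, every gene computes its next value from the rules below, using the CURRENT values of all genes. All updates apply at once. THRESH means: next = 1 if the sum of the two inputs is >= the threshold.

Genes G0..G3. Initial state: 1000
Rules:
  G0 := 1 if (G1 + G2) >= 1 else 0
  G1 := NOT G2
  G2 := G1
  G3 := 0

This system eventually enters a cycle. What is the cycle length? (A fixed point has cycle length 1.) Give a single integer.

Answer: 4

Derivation:
Step 0: 1000
Step 1: G0=(0+0>=1)=0 G1=NOT G2=NOT 0=1 G2=G1=0 G3=0(const) -> 0100
Step 2: G0=(1+0>=1)=1 G1=NOT G2=NOT 0=1 G2=G1=1 G3=0(const) -> 1110
Step 3: G0=(1+1>=1)=1 G1=NOT G2=NOT 1=0 G2=G1=1 G3=0(const) -> 1010
Step 4: G0=(0+1>=1)=1 G1=NOT G2=NOT 1=0 G2=G1=0 G3=0(const) -> 1000
State from step 4 equals state from step 0 -> cycle length 4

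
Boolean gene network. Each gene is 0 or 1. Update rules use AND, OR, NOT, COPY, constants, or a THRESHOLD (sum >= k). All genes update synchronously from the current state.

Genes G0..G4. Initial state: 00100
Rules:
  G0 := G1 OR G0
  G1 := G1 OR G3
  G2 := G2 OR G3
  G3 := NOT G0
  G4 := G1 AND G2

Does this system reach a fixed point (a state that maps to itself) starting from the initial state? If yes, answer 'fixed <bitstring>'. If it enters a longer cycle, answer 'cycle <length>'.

Answer: fixed 11101

Derivation:
Step 0: 00100
Step 1: G0=G1|G0=0|0=0 G1=G1|G3=0|0=0 G2=G2|G3=1|0=1 G3=NOT G0=NOT 0=1 G4=G1&G2=0&1=0 -> 00110
Step 2: G0=G1|G0=0|0=0 G1=G1|G3=0|1=1 G2=G2|G3=1|1=1 G3=NOT G0=NOT 0=1 G4=G1&G2=0&1=0 -> 01110
Step 3: G0=G1|G0=1|0=1 G1=G1|G3=1|1=1 G2=G2|G3=1|1=1 G3=NOT G0=NOT 0=1 G4=G1&G2=1&1=1 -> 11111
Step 4: G0=G1|G0=1|1=1 G1=G1|G3=1|1=1 G2=G2|G3=1|1=1 G3=NOT G0=NOT 1=0 G4=G1&G2=1&1=1 -> 11101
Step 5: G0=G1|G0=1|1=1 G1=G1|G3=1|0=1 G2=G2|G3=1|0=1 G3=NOT G0=NOT 1=0 G4=G1&G2=1&1=1 -> 11101
Fixed point reached at step 4: 11101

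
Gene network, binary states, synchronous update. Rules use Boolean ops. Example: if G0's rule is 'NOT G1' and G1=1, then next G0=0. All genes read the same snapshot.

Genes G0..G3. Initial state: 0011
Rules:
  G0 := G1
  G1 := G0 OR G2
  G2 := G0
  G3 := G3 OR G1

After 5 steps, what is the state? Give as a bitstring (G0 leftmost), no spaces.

Step 1: G0=G1=0 G1=G0|G2=0|1=1 G2=G0=0 G3=G3|G1=1|0=1 -> 0101
Step 2: G0=G1=1 G1=G0|G2=0|0=0 G2=G0=0 G3=G3|G1=1|1=1 -> 1001
Step 3: G0=G1=0 G1=G0|G2=1|0=1 G2=G0=1 G3=G3|G1=1|0=1 -> 0111
Step 4: G0=G1=1 G1=G0|G2=0|1=1 G2=G0=0 G3=G3|G1=1|1=1 -> 1101
Step 5: G0=G1=1 G1=G0|G2=1|0=1 G2=G0=1 G3=G3|G1=1|1=1 -> 1111

1111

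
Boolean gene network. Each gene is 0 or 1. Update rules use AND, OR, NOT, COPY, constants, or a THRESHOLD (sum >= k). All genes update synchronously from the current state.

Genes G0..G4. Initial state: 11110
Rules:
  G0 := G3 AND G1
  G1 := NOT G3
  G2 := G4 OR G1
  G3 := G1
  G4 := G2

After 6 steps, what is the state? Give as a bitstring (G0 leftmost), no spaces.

Step 1: G0=G3&G1=1&1=1 G1=NOT G3=NOT 1=0 G2=G4|G1=0|1=1 G3=G1=1 G4=G2=1 -> 10111
Step 2: G0=G3&G1=1&0=0 G1=NOT G3=NOT 1=0 G2=G4|G1=1|0=1 G3=G1=0 G4=G2=1 -> 00101
Step 3: G0=G3&G1=0&0=0 G1=NOT G3=NOT 0=1 G2=G4|G1=1|0=1 G3=G1=0 G4=G2=1 -> 01101
Step 4: G0=G3&G1=0&1=0 G1=NOT G3=NOT 0=1 G2=G4|G1=1|1=1 G3=G1=1 G4=G2=1 -> 01111
Step 5: G0=G3&G1=1&1=1 G1=NOT G3=NOT 1=0 G2=G4|G1=1|1=1 G3=G1=1 G4=G2=1 -> 10111
Step 6: G0=G3&G1=1&0=0 G1=NOT G3=NOT 1=0 G2=G4|G1=1|0=1 G3=G1=0 G4=G2=1 -> 00101

00101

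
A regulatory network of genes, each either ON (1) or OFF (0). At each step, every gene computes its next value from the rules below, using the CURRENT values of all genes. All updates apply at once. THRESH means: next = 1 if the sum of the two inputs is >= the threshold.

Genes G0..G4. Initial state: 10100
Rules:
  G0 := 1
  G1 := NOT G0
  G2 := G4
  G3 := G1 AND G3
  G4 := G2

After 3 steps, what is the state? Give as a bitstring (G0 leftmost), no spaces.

Step 1: G0=1(const) G1=NOT G0=NOT 1=0 G2=G4=0 G3=G1&G3=0&0=0 G4=G2=1 -> 10001
Step 2: G0=1(const) G1=NOT G0=NOT 1=0 G2=G4=1 G3=G1&G3=0&0=0 G4=G2=0 -> 10100
Step 3: G0=1(const) G1=NOT G0=NOT 1=0 G2=G4=0 G3=G1&G3=0&0=0 G4=G2=1 -> 10001

10001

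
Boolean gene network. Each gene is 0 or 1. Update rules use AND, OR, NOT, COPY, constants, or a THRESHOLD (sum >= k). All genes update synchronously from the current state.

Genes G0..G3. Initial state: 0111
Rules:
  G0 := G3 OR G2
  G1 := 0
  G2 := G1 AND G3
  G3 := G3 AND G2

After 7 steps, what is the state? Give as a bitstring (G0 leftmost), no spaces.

Step 1: G0=G3|G2=1|1=1 G1=0(const) G2=G1&G3=1&1=1 G3=G3&G2=1&1=1 -> 1011
Step 2: G0=G3|G2=1|1=1 G1=0(const) G2=G1&G3=0&1=0 G3=G3&G2=1&1=1 -> 1001
Step 3: G0=G3|G2=1|0=1 G1=0(const) G2=G1&G3=0&1=0 G3=G3&G2=1&0=0 -> 1000
Step 4: G0=G3|G2=0|0=0 G1=0(const) G2=G1&G3=0&0=0 G3=G3&G2=0&0=0 -> 0000
Step 5: G0=G3|G2=0|0=0 G1=0(const) G2=G1&G3=0&0=0 G3=G3&G2=0&0=0 -> 0000
Step 6: G0=G3|G2=0|0=0 G1=0(const) G2=G1&G3=0&0=0 G3=G3&G2=0&0=0 -> 0000
Step 7: G0=G3|G2=0|0=0 G1=0(const) G2=G1&G3=0&0=0 G3=G3&G2=0&0=0 -> 0000

0000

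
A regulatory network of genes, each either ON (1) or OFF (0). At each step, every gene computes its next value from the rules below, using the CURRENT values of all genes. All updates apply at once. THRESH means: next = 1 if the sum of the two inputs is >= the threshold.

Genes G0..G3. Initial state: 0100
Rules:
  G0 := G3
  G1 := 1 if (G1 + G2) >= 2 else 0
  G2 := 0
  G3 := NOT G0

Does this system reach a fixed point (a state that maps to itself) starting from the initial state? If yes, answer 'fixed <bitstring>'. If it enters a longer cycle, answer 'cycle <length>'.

Step 0: 0100
Step 1: G0=G3=0 G1=(1+0>=2)=0 G2=0(const) G3=NOT G0=NOT 0=1 -> 0001
Step 2: G0=G3=1 G1=(0+0>=2)=0 G2=0(const) G3=NOT G0=NOT 0=1 -> 1001
Step 3: G0=G3=1 G1=(0+0>=2)=0 G2=0(const) G3=NOT G0=NOT 1=0 -> 1000
Step 4: G0=G3=0 G1=(0+0>=2)=0 G2=0(const) G3=NOT G0=NOT 1=0 -> 0000
Step 5: G0=G3=0 G1=(0+0>=2)=0 G2=0(const) G3=NOT G0=NOT 0=1 -> 0001
Cycle of length 4 starting at step 1 -> no fixed point

Answer: cycle 4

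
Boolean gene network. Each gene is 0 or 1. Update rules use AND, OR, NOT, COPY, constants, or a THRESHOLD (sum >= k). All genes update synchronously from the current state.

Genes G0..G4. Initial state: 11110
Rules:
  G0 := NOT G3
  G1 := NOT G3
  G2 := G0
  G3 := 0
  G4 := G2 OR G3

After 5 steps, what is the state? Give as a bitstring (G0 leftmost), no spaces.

Step 1: G0=NOT G3=NOT 1=0 G1=NOT G3=NOT 1=0 G2=G0=1 G3=0(const) G4=G2|G3=1|1=1 -> 00101
Step 2: G0=NOT G3=NOT 0=1 G1=NOT G3=NOT 0=1 G2=G0=0 G3=0(const) G4=G2|G3=1|0=1 -> 11001
Step 3: G0=NOT G3=NOT 0=1 G1=NOT G3=NOT 0=1 G2=G0=1 G3=0(const) G4=G2|G3=0|0=0 -> 11100
Step 4: G0=NOT G3=NOT 0=1 G1=NOT G3=NOT 0=1 G2=G0=1 G3=0(const) G4=G2|G3=1|0=1 -> 11101
Step 5: G0=NOT G3=NOT 0=1 G1=NOT G3=NOT 0=1 G2=G0=1 G3=0(const) G4=G2|G3=1|0=1 -> 11101

11101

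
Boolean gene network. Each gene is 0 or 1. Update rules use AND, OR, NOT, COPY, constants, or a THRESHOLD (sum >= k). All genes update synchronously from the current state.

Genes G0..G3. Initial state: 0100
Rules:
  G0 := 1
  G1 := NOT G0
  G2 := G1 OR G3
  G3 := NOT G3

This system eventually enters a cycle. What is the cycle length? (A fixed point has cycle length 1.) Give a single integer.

Answer: 2

Derivation:
Step 0: 0100
Step 1: G0=1(const) G1=NOT G0=NOT 0=1 G2=G1|G3=1|0=1 G3=NOT G3=NOT 0=1 -> 1111
Step 2: G0=1(const) G1=NOT G0=NOT 1=0 G2=G1|G3=1|1=1 G3=NOT G3=NOT 1=0 -> 1010
Step 3: G0=1(const) G1=NOT G0=NOT 1=0 G2=G1|G3=0|0=0 G3=NOT G3=NOT 0=1 -> 1001
Step 4: G0=1(const) G1=NOT G0=NOT 1=0 G2=G1|G3=0|1=1 G3=NOT G3=NOT 1=0 -> 1010
State from step 4 equals state from step 2 -> cycle length 2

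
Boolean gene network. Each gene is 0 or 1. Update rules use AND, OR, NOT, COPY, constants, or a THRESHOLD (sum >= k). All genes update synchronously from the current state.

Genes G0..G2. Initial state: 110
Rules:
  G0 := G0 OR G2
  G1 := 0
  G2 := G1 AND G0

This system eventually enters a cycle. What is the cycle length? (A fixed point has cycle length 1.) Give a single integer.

Step 0: 110
Step 1: G0=G0|G2=1|0=1 G1=0(const) G2=G1&G0=1&1=1 -> 101
Step 2: G0=G0|G2=1|1=1 G1=0(const) G2=G1&G0=0&1=0 -> 100
Step 3: G0=G0|G2=1|0=1 G1=0(const) G2=G1&G0=0&1=0 -> 100
State from step 3 equals state from step 2 -> cycle length 1

Answer: 1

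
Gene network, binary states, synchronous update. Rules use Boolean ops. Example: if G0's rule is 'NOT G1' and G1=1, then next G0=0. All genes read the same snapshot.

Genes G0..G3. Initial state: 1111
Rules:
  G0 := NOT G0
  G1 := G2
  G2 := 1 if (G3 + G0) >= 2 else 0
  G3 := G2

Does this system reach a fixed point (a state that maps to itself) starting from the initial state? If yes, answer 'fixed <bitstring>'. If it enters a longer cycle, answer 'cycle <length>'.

Answer: cycle 2

Derivation:
Step 0: 1111
Step 1: G0=NOT G0=NOT 1=0 G1=G2=1 G2=(1+1>=2)=1 G3=G2=1 -> 0111
Step 2: G0=NOT G0=NOT 0=1 G1=G2=1 G2=(1+0>=2)=0 G3=G2=1 -> 1101
Step 3: G0=NOT G0=NOT 1=0 G1=G2=0 G2=(1+1>=2)=1 G3=G2=0 -> 0010
Step 4: G0=NOT G0=NOT 0=1 G1=G2=1 G2=(0+0>=2)=0 G3=G2=1 -> 1101
Cycle of length 2 starting at step 2 -> no fixed point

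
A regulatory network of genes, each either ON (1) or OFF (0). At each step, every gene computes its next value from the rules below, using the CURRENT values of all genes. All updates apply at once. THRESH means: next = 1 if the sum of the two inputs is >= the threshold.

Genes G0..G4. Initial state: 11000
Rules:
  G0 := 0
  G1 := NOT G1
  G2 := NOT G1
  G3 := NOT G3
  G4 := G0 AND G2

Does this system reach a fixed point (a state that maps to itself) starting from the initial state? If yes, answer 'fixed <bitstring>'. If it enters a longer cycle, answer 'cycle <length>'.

Answer: cycle 2

Derivation:
Step 0: 11000
Step 1: G0=0(const) G1=NOT G1=NOT 1=0 G2=NOT G1=NOT 1=0 G3=NOT G3=NOT 0=1 G4=G0&G2=1&0=0 -> 00010
Step 2: G0=0(const) G1=NOT G1=NOT 0=1 G2=NOT G1=NOT 0=1 G3=NOT G3=NOT 1=0 G4=G0&G2=0&0=0 -> 01100
Step 3: G0=0(const) G1=NOT G1=NOT 1=0 G2=NOT G1=NOT 1=0 G3=NOT G3=NOT 0=1 G4=G0&G2=0&1=0 -> 00010
Cycle of length 2 starting at step 1 -> no fixed point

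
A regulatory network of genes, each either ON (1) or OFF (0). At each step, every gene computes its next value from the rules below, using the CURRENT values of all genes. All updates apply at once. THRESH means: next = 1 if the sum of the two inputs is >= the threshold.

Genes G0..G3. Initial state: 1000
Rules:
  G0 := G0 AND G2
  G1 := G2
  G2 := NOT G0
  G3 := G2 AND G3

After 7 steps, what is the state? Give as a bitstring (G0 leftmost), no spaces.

Step 1: G0=G0&G2=1&0=0 G1=G2=0 G2=NOT G0=NOT 1=0 G3=G2&G3=0&0=0 -> 0000
Step 2: G0=G0&G2=0&0=0 G1=G2=0 G2=NOT G0=NOT 0=1 G3=G2&G3=0&0=0 -> 0010
Step 3: G0=G0&G2=0&1=0 G1=G2=1 G2=NOT G0=NOT 0=1 G3=G2&G3=1&0=0 -> 0110
Step 4: G0=G0&G2=0&1=0 G1=G2=1 G2=NOT G0=NOT 0=1 G3=G2&G3=1&0=0 -> 0110
Step 5: G0=G0&G2=0&1=0 G1=G2=1 G2=NOT G0=NOT 0=1 G3=G2&G3=1&0=0 -> 0110
Step 6: G0=G0&G2=0&1=0 G1=G2=1 G2=NOT G0=NOT 0=1 G3=G2&G3=1&0=0 -> 0110
Step 7: G0=G0&G2=0&1=0 G1=G2=1 G2=NOT G0=NOT 0=1 G3=G2&G3=1&0=0 -> 0110

0110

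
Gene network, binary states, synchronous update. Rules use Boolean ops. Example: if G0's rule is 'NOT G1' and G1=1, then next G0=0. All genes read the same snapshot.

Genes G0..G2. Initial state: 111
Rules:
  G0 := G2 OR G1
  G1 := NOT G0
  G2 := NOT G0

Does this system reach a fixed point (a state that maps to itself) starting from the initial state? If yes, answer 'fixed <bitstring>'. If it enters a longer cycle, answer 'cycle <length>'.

Answer: cycle 4

Derivation:
Step 0: 111
Step 1: G0=G2|G1=1|1=1 G1=NOT G0=NOT 1=0 G2=NOT G0=NOT 1=0 -> 100
Step 2: G0=G2|G1=0|0=0 G1=NOT G0=NOT 1=0 G2=NOT G0=NOT 1=0 -> 000
Step 3: G0=G2|G1=0|0=0 G1=NOT G0=NOT 0=1 G2=NOT G0=NOT 0=1 -> 011
Step 4: G0=G2|G1=1|1=1 G1=NOT G0=NOT 0=1 G2=NOT G0=NOT 0=1 -> 111
Cycle of length 4 starting at step 0 -> no fixed point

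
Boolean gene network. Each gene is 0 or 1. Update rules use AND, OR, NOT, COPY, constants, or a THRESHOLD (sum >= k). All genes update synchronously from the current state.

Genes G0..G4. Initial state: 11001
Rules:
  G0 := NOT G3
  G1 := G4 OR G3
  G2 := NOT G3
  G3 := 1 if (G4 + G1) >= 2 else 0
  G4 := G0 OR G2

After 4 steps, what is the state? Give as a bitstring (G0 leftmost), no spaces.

Step 1: G0=NOT G3=NOT 0=1 G1=G4|G3=1|0=1 G2=NOT G3=NOT 0=1 G3=(1+1>=2)=1 G4=G0|G2=1|0=1 -> 11111
Step 2: G0=NOT G3=NOT 1=0 G1=G4|G3=1|1=1 G2=NOT G3=NOT 1=0 G3=(1+1>=2)=1 G4=G0|G2=1|1=1 -> 01011
Step 3: G0=NOT G3=NOT 1=0 G1=G4|G3=1|1=1 G2=NOT G3=NOT 1=0 G3=(1+1>=2)=1 G4=G0|G2=0|0=0 -> 01010
Step 4: G0=NOT G3=NOT 1=0 G1=G4|G3=0|1=1 G2=NOT G3=NOT 1=0 G3=(0+1>=2)=0 G4=G0|G2=0|0=0 -> 01000

01000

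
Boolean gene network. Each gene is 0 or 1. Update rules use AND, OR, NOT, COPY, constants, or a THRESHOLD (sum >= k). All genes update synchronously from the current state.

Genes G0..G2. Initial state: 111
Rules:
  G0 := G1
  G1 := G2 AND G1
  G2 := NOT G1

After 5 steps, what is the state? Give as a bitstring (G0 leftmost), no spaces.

Step 1: G0=G1=1 G1=G2&G1=1&1=1 G2=NOT G1=NOT 1=0 -> 110
Step 2: G0=G1=1 G1=G2&G1=0&1=0 G2=NOT G1=NOT 1=0 -> 100
Step 3: G0=G1=0 G1=G2&G1=0&0=0 G2=NOT G1=NOT 0=1 -> 001
Step 4: G0=G1=0 G1=G2&G1=1&0=0 G2=NOT G1=NOT 0=1 -> 001
Step 5: G0=G1=0 G1=G2&G1=1&0=0 G2=NOT G1=NOT 0=1 -> 001

001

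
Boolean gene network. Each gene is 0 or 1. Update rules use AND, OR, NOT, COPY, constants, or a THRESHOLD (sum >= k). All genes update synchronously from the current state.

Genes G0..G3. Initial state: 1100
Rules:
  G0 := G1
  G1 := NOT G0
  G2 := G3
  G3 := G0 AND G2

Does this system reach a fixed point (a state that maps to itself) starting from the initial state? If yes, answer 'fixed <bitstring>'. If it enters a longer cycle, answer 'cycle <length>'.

Step 0: 1100
Step 1: G0=G1=1 G1=NOT G0=NOT 1=0 G2=G3=0 G3=G0&G2=1&0=0 -> 1000
Step 2: G0=G1=0 G1=NOT G0=NOT 1=0 G2=G3=0 G3=G0&G2=1&0=0 -> 0000
Step 3: G0=G1=0 G1=NOT G0=NOT 0=1 G2=G3=0 G3=G0&G2=0&0=0 -> 0100
Step 4: G0=G1=1 G1=NOT G0=NOT 0=1 G2=G3=0 G3=G0&G2=0&0=0 -> 1100
Cycle of length 4 starting at step 0 -> no fixed point

Answer: cycle 4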